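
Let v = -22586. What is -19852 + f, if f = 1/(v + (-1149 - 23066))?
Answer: -929093453/46801 ≈ -19852.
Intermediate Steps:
f = -1/46801 (f = 1/(-22586 + (-1149 - 23066)) = 1/(-22586 - 24215) = 1/(-46801) = -1/46801 ≈ -2.1367e-5)
-19852 + f = -19852 - 1/46801 = -929093453/46801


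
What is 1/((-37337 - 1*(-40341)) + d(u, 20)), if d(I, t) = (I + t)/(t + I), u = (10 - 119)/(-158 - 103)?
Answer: 1/3005 ≈ 0.00033278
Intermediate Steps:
u = 109/261 (u = -109/(-261) = -109*(-1/261) = 109/261 ≈ 0.41762)
d(I, t) = 1 (d(I, t) = (I + t)/(I + t) = 1)
1/((-37337 - 1*(-40341)) + d(u, 20)) = 1/((-37337 - 1*(-40341)) + 1) = 1/((-37337 + 40341) + 1) = 1/(3004 + 1) = 1/3005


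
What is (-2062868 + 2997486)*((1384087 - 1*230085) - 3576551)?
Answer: -2264157901282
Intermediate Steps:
(-2062868 + 2997486)*((1384087 - 1*230085) - 3576551) = 934618*((1384087 - 230085) - 3576551) = 934618*(1154002 - 3576551) = 934618*(-2422549) = -2264157901282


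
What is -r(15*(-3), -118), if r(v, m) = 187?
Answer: -187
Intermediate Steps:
-r(15*(-3), -118) = -1*187 = -187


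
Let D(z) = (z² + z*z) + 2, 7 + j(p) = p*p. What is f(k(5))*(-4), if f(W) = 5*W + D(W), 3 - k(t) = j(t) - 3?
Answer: -920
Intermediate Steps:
j(p) = -7 + p² (j(p) = -7 + p*p = -7 + p²)
D(z) = 2 + 2*z² (D(z) = (z² + z²) + 2 = 2*z² + 2 = 2 + 2*z²)
k(t) = 13 - t² (k(t) = 3 - ((-7 + t²) - 3) = 3 - (-10 + t²) = 3 + (10 - t²) = 13 - t²)
f(W) = 2 + 2*W² + 5*W (f(W) = 5*W + (2 + 2*W²) = 2 + 2*W² + 5*W)
f(k(5))*(-4) = (2 + 2*(13 - 1*5²)² + 5*(13 - 1*5²))*(-4) = (2 + 2*(13 - 1*25)² + 5*(13 - 1*25))*(-4) = (2 + 2*(13 - 25)² + 5*(13 - 25))*(-4) = (2 + 2*(-12)² + 5*(-12))*(-4) = (2 + 2*144 - 60)*(-4) = (2 + 288 - 60)*(-4) = 230*(-4) = -920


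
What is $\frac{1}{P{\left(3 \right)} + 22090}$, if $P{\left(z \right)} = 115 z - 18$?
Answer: $\frac{1}{22417} \approx 4.4609 \cdot 10^{-5}$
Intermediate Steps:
$P{\left(z \right)} = -18 + 115 z$
$\frac{1}{P{\left(3 \right)} + 22090} = \frac{1}{\left(-18 + 115 \cdot 3\right) + 22090} = \frac{1}{\left(-18 + 345\right) + 22090} = \frac{1}{327 + 22090} = \frac{1}{22417}$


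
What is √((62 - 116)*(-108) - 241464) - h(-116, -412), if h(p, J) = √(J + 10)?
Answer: I*(-√402 + 4*√14727) ≈ 465.37*I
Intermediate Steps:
h(p, J) = √(10 + J)
√((62 - 116)*(-108) - 241464) - h(-116, -412) = √((62 - 116)*(-108) - 241464) - √(10 - 412) = √(-54*(-108) - 241464) - √(-402) = √(5832 - 241464) - I*√402 = √(-235632) - I*√402 = 4*I*√14727 - I*√402 = -I*√402 + 4*I*√14727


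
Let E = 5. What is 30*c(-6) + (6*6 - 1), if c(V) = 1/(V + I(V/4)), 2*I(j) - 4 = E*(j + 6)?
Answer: 1135/29 ≈ 39.138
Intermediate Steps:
I(j) = 17 + 5*j/2 (I(j) = 2 + (5*(j + 6))/2 = 2 + (5*(6 + j))/2 = 2 + (30 + 5*j)/2 = 2 + (15 + 5*j/2) = 17 + 5*j/2)
c(V) = 1/(17 + 13*V/8) (c(V) = 1/(V + (17 + 5*(V/4)/2)) = 1/(V + (17 + 5*V/8)) = 1/(17 + 13*V/8))
30*c(-6) + (6*6 - 1) = 30*(8/(136 + 13*(-6))) + (6*6 - 1) = 30*(8/(136 - 78)) + (36 - 1) = 30*(8/58) + 35 = 30*(8*(1/58)) + 35 = 30*(4/29) + 35 = 120/29 + 35 = 1135/29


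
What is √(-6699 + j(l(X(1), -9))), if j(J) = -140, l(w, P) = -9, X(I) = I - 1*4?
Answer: I*√6839 ≈ 82.698*I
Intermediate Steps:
X(I) = -4 + I (X(I) = I - 4 = -4 + I)
√(-6699 + j(l(X(1), -9))) = √(-6699 - 140) = √(-6839) = I*√6839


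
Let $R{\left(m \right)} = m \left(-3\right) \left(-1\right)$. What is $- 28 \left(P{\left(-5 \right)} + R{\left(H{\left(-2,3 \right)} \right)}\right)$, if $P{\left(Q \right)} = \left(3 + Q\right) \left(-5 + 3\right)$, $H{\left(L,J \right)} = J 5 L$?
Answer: $2408$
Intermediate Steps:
$H{\left(L,J \right)} = 5 J L$
$P{\left(Q \right)} = -6 - 2 Q$ ($P{\left(Q \right)} = \left(3 + Q\right) \left(-2\right) = -6 - 2 Q$)
$R{\left(m \right)} = 3 m$ ($R{\left(m \right)} = - 3 m \left(-1\right) = 3 m$)
$- 28 \left(P{\left(-5 \right)} + R{\left(H{\left(-2,3 \right)} \right)}\right) = - 28 \left(\left(-6 - -10\right) + 3 \cdot 5 \cdot 3 \left(-2\right)\right) = - 28 \left(\left(-6 + 10\right) + 3 \left(-30\right)\right) = - 28 \left(4 - 90\right) = \left(-28\right) \left(-86\right) = 2408$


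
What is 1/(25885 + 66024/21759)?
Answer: 7253/187765913 ≈ 3.8628e-5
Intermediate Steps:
1/(25885 + 66024/21759) = 1/(25885 + 66024*(1/21759)) = 1/(25885 + 22008/7253) = 1/(187765913/7253) = 7253/187765913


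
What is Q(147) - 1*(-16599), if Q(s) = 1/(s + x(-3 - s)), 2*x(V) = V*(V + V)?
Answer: 375917554/22647 ≈ 16599.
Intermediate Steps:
x(V) = V**2 (x(V) = (V*(V + V))/2 = (V*(2*V))/2 = (2*V**2)/2 = V**2)
Q(s) = 1/(s + (-3 - s)**2)
Q(147) - 1*(-16599) = 1/(147 + (3 + 147)**2) - 1*(-16599) = 1/(147 + 150**2) + 16599 = 1/(147 + 22500) + 16599 = 1/22647 + 16599 = 375917554/22647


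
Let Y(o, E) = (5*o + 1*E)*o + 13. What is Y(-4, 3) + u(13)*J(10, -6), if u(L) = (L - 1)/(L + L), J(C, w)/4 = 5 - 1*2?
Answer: 1125/13 ≈ 86.538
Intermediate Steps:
J(C, w) = 12 (J(C, w) = 4*(5 - 1*2) = 4*(5 - 2) = 4*3 = 12)
u(L) = (-1 + L)/(2*L) (u(L) = (-1 + L)/((2*L)) = (-1 + L)*(1/(2*L)) = (-1 + L)/(2*L))
Y(o, E) = 13 + o*(E + 5*o) (Y(o, E) = (5*o + E)*o + 13 = (E + 5*o)*o + 13 = o*(E + 5*o) + 13 = 13 + o*(E + 5*o))
Y(-4, 3) + u(13)*J(10, -6) = (13 + 5*(-4)² + 3*(-4)) + ((½)*(-1 + 13)/13)*12 = (13 + 5*16 - 12) + ((½)*(1/13)*12)*12 = (13 + 80 - 12) + (6/13)*12 = 81 + 72/13 = 1125/13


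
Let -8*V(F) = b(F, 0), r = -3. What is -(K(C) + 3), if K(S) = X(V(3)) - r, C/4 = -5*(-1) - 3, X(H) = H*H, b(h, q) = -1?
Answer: -385/64 ≈ -6.0156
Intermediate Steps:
V(F) = 1/8 (V(F) = -1/8*(-1) = 1/8)
X(H) = H**2
C = 8 (C = 4*(-5*(-1) - 3) = 4*(5 - 3) = 4*2 = 8)
K(S) = 193/64 (K(S) = (1/8)**2 - 1*(-3) = 1/64 + 3 = 193/64)
-(K(C) + 3) = -(193/64 + 3) = -1*385/64 = -385/64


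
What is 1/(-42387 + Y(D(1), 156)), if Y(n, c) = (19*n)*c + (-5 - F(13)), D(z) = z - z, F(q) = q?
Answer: -1/42405 ≈ -2.3582e-5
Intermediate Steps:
D(z) = 0
Y(n, c) = -18 + 19*c*n (Y(n, c) = (19*n)*c + (-5 - 1*13) = 19*c*n + (-5 - 13) = 19*c*n - 18 = -18 + 19*c*n)
1/(-42387 + Y(D(1), 156)) = 1/(-42387 + (-18 + 19*156*0)) = 1/(-42387 + (-18 + 0)) = 1/(-42387 - 18) = 1/(-42405) = -1/42405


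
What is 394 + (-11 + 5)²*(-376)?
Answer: -13142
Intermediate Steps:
394 + (-11 + 5)²*(-376) = 394 + (-6)²*(-376) = 394 + 36*(-376) = 394 - 13536 = -13142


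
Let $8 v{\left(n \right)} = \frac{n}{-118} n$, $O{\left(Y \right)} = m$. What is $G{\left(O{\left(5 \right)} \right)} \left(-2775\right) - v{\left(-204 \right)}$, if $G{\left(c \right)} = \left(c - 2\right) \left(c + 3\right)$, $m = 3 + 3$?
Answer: $- \frac{5891499}{59} \approx -99856.0$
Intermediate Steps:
$m = 6$
$O{\left(Y \right)} = 6$
$G{\left(c \right)} = \left(-2 + c\right) \left(3 + c\right)$
$v{\left(n \right)} = - \frac{n^{2}}{944}$ ($v{\left(n \right)} = \frac{\frac{n}{-118} n}{8} = \frac{n \left(- \frac{1}{118}\right) n}{8} = \frac{- \frac{n}{118} n}{8} = \frac{\left(- \frac{1}{118}\right) n^{2}}{8} = - \frac{n^{2}}{944}$)
$G{\left(O{\left(5 \right)} \right)} \left(-2775\right) - v{\left(-204 \right)} = \left(-6 + 6 + 6^{2}\right) \left(-2775\right) - - \frac{\left(-204\right)^{2}}{944} = \left(-6 + 6 + 36\right) \left(-2775\right) - \left(- \frac{1}{944}\right) 41616 = 36 \left(-2775\right) - - \frac{2601}{59} = -99900 + \frac{2601}{59} = - \frac{5891499}{59}$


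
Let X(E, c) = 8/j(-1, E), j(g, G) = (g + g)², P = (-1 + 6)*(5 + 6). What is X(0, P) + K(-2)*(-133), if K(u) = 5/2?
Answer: -661/2 ≈ -330.50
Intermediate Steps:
K(u) = 5/2 (K(u) = 5*(½) = 5/2)
P = 55 (P = 5*11 = 55)
j(g, G) = 4*g² (j(g, G) = (2*g)² = 4*g²)
X(E, c) = 2 (X(E, c) = 8/((4*(-1)²)) = 8/((4*1)) = 8/4 = 8*(¼) = 2)
X(0, P) + K(-2)*(-133) = 2 + (5/2)*(-133) = 2 - 665/2 = -661/2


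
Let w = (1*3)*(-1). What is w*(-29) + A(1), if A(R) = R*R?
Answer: 88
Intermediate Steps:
A(R) = R²
w = -3 (w = 3*(-1) = -3)
w*(-29) + A(1) = -3*(-29) + 1² = 87 + 1 = 88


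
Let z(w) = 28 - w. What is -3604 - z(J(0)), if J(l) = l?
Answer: -3632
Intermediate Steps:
-3604 - z(J(0)) = -3604 - (28 - 1*0) = -3604 - (28 + 0) = -3604 - 1*28 = -3604 - 28 = -3632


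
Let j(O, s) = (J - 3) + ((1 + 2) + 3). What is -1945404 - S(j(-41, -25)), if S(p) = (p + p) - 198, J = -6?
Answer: -1945200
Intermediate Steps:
j(O, s) = -3 (j(O, s) = (-6 - 3) + ((1 + 2) + 3) = -9 + (3 + 3) = -9 + 6 = -3)
S(p) = -198 + 2*p (S(p) = 2*p - 198 = -198 + 2*p)
-1945404 - S(j(-41, -25)) = -1945404 - (-198 + 2*(-3)) = -1945404 - (-198 - 6) = -1945404 - 1*(-204) = -1945404 + 204 = -1945200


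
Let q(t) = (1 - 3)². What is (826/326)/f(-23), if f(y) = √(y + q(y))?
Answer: -413*I*√19/3097 ≈ -0.58128*I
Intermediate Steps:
q(t) = 4 (q(t) = (-2)² = 4)
f(y) = √(4 + y) (f(y) = √(y + 4) = √(4 + y))
(826/326)/f(-23) = (826/326)/(√(4 - 23)) = (826*(1/326))/(√(-19)) = 413/(163*((I*√19))) = 413*(-I*√19/19)/163 = -413*I*√19/3097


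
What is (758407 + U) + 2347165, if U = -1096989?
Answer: 2008583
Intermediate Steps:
(758407 + U) + 2347165 = (758407 - 1096989) + 2347165 = -338582 + 2347165 = 2008583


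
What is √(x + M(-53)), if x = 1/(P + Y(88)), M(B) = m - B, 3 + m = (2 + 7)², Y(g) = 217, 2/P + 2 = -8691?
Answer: √466170169137618/1886379 ≈ 11.446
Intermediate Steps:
P = -2/8693 (P = 2/(-2 - 8691) = 2/(-8693) = 2*(-1/8693) = -2/8693 ≈ -0.00023007)
m = 78 (m = -3 + (2 + 7)² = -3 + 9² = -3 + 81 = 78)
M(B) = 78 - B
x = 8693/1886379 (x = 1/(-2/8693 + 217) = 1/(1886379/8693) = 8693/1886379 ≈ 0.0046083)
√(x + M(-53)) = √(8693/1886379 + (78 - 1*(-53))) = √(8693/1886379 + (78 + 53)) = √(8693/1886379 + 131) = √(247124342/1886379) = √466170169137618/1886379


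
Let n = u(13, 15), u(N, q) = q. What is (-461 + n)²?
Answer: 198916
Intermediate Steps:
n = 15
(-461 + n)² = (-461 + 15)² = (-446)² = 198916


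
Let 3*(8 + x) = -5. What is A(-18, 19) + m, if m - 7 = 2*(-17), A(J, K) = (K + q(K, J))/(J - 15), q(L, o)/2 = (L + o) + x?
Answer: -2678/99 ≈ -27.051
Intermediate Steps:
x = -29/3 (x = -8 + (1/3)*(-5) = -8 - 5/3 = -29/3 ≈ -9.6667)
q(L, o) = -58/3 + 2*L + 2*o (q(L, o) = 2*((L + o) - 29/3) = 2*(-29/3 + L + o) = -58/3 + 2*L + 2*o)
A(J, K) = (-58/3 + 2*J + 3*K)/(-15 + J) (A(J, K) = (K + (-58/3 + 2*K + 2*J))/(J - 15) = (K + (-58/3 + 2*J + 2*K))/(-15 + J) = (-58/3 + 2*J + 3*K)/(-15 + J))
m = -27 (m = 7 + 2*(-17) = 7 - 34 = -27)
A(-18, 19) + m = (-58 + 6*(-18) + 9*19)/(3*(-15 - 18)) - 27 = (1/3)*(-58 - 108 + 171)/(-33) - 27 = (1/3)*(-1/33)*5 - 27 = -5/99 - 27 = -2678/99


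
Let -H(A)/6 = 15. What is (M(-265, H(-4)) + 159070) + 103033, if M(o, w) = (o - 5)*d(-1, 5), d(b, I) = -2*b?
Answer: 261563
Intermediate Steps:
H(A) = -90 (H(A) = -6*15 = -90)
M(o, w) = -10 + 2*o (M(o, w) = (o - 5)*(-2*(-1)) = (-5 + o)*2 = -10 + 2*o)
(M(-265, H(-4)) + 159070) + 103033 = ((-10 + 2*(-265)) + 159070) + 103033 = ((-10 - 530) + 159070) + 103033 = (-540 + 159070) + 103033 = 158530 + 103033 = 261563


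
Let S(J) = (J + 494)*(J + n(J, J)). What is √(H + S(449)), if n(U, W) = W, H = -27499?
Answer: 153*√35 ≈ 905.16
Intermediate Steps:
S(J) = 2*J*(494 + J) (S(J) = (J + 494)*(J + J) = (494 + J)*(2*J) = 2*J*(494 + J))
√(H + S(449)) = √(-27499 + 2*449*(494 + 449)) = √(-27499 + 2*449*943) = √(-27499 + 846814) = √819315 = 153*√35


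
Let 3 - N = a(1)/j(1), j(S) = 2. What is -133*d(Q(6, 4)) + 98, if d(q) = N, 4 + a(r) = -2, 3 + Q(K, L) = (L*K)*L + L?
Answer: -700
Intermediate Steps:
Q(K, L) = -3 + L + K*L² (Q(K, L) = -3 + ((L*K)*L + L) = -3 + ((K*L)*L + L) = -3 + (K*L² + L) = -3 + (L + K*L²) = -3 + L + K*L²)
a(r) = -6 (a(r) = -4 - 2 = -6)
N = 6 (N = 3 - (-6)/2 = 3 - 1*(-3) = 3 + 3 = 6)
d(q) = 6
-133*d(Q(6, 4)) + 98 = -133*6 + 98 = -798 + 98 = -700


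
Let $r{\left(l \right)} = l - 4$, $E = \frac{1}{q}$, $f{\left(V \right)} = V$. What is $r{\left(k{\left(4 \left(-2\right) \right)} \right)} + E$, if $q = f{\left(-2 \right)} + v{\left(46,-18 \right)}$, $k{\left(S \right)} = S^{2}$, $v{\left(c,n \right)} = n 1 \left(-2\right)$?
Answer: $\frac{2041}{34} \approx 60.029$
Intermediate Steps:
$v{\left(c,n \right)} = - 2 n$ ($v{\left(c,n \right)} = n \left(-2\right) = - 2 n$)
$q = 34$ ($q = -2 - -36 = -2 + 36 = 34$)
$E = \frac{1}{34} \approx 0.029412$
$r{\left(l \right)} = -4 + l$
$r{\left(k{\left(4 \left(-2\right) \right)} \right)} + E = \left(-4 + \left(4 \left(-2\right)\right)^{2}\right) + \frac{1}{34} = \left(-4 + \left(-8\right)^{2}\right) + \frac{1}{34} = \left(-4 + 64\right) + \frac{1}{34} = 60 + \frac{1}{34} = \frac{2041}{34}$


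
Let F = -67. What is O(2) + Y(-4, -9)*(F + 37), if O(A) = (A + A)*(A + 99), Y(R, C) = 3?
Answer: 314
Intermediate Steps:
O(A) = 2*A*(99 + A) (O(A) = (2*A)*(99 + A) = 2*A*(99 + A))
O(2) + Y(-4, -9)*(F + 37) = 2*2*(99 + 2) + 3*(-67 + 37) = 2*2*101 + 3*(-30) = 404 - 90 = 314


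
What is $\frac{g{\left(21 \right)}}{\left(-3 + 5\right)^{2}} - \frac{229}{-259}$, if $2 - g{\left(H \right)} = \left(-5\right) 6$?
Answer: $\frac{2301}{259} \approx 8.8842$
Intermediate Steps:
$g{\left(H \right)} = 32$ ($g{\left(H \right)} = 2 - \left(-5\right) 6 = 2 - -30 = 2 + 30 = 32$)
$\frac{g{\left(21 \right)}}{\left(-3 + 5\right)^{2}} - \frac{229}{-259} = \frac{32}{\left(-3 + 5\right)^{2}} - \frac{229}{-259} = \frac{32}{2^{2}} - - \frac{229}{259} = \frac{32}{4} + \frac{229}{259} = 32 \cdot \frac{1}{4} + \frac{229}{259} = 8 + \frac{229}{259} = \frac{2301}{259}$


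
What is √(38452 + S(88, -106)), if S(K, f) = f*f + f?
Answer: √49582 ≈ 222.67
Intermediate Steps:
S(K, f) = f + f² (S(K, f) = f² + f = f + f²)
√(38452 + S(88, -106)) = √(38452 - 106*(1 - 106)) = √(38452 - 106*(-105)) = √(38452 + 11130) = √49582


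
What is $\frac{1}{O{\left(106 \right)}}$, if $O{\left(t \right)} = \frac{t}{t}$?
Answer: $1$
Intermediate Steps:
$O{\left(t \right)} = 1$
$\frac{1}{O{\left(106 \right)}} = 1^{-1} = 1$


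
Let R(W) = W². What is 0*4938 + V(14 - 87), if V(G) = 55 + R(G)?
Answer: 5384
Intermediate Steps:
V(G) = 55 + G²
0*4938 + V(14 - 87) = 0*4938 + (55 + (14 - 87)²) = 0 + (55 + (-73)²) = 0 + (55 + 5329) = 0 + 5384 = 5384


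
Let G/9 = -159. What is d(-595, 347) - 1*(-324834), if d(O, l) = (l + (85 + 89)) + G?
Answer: 323924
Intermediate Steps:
G = -1431 (G = 9*(-159) = -1431)
d(O, l) = -1257 + l (d(O, l) = (l + (85 + 89)) - 1431 = (l + 174) - 1431 = (174 + l) - 1431 = -1257 + l)
d(-595, 347) - 1*(-324834) = (-1257 + 347) - 1*(-324834) = -910 + 324834 = 323924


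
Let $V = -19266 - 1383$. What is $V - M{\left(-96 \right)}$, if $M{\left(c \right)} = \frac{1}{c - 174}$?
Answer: $- \frac{5575229}{270} \approx -20649.0$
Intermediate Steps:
$V = -20649$ ($V = -19266 - 1383 = -20649$)
$M{\left(c \right)} = \frac{1}{-174 + c}$
$V - M{\left(-96 \right)} = -20649 - \frac{1}{-174 - 96} = -20649 - \frac{1}{-270} = -20649 - - \frac{1}{270} = -20649 + \frac{1}{270} = - \frac{5575229}{270}$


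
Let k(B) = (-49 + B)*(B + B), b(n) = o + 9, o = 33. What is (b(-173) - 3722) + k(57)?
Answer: -2768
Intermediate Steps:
b(n) = 42 (b(n) = 33 + 9 = 42)
k(B) = 2*B*(-49 + B) (k(B) = (-49 + B)*(2*B) = 2*B*(-49 + B))
(b(-173) - 3722) + k(57) = (42 - 3722) + 2*57*(-49 + 57) = -3680 + 2*57*8 = -3680 + 912 = -2768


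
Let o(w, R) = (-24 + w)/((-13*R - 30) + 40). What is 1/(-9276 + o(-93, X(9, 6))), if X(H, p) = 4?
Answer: -14/129825 ≈ -0.00010784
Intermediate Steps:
o(w, R) = (-24 + w)/(10 - 13*R) (o(w, R) = (-24 + w)/((-30 - 13*R) + 40) = (-24 + w)/(10 - 13*R))
1/(-9276 + o(-93, X(9, 6))) = 1/(-9276 + (24 - 1*(-93))/(-10 + 13*4)) = 1/(-9276 + (24 + 93)/(-10 + 52)) = 1/(-9276 + 117/42) = 1/(-9276 + (1/42)*117) = 1/(-9276 + 39/14) = 1/(-129825/14) = -14/129825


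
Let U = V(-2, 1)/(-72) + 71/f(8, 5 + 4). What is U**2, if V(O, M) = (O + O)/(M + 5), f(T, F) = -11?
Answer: 58629649/1411344 ≈ 41.542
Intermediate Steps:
V(O, M) = 2*O/(5 + M) (V(O, M) = (2*O)/(5 + M) = 2*O/(5 + M))
U = -7657/1188 (U = (2*(-2)/(5 + 1))/(-72) + 71/(-11) = (2*(-2)/6)*(-1/72) + 71*(-1/11) = (2*(-2)*(1/6))*(-1/72) - 71/11 = -2/3*(-1/72) - 71/11 = 1/108 - 71/11 = -7657/1188 ≈ -6.4453)
U**2 = (-7657/1188)**2 = 58629649/1411344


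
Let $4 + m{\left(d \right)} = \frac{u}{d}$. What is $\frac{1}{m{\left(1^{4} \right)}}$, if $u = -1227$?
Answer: $- \frac{1}{1231} \approx -0.00081235$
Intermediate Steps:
$m{\left(d \right)} = -4 - \frac{1227}{d}$
$\frac{1}{m{\left(1^{4} \right)}} = \frac{1}{-4 - \frac{1227}{1^{4}}} = \frac{1}{-4 - \frac{1227}{1}} = \frac{1}{-4 - 1227} = \frac{1}{-1231} = - \frac{1}{1231}$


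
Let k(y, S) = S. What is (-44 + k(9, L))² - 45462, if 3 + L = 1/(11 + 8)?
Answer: -15616118/361 ≈ -43258.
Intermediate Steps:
L = -56/19 (L = -3 + 1/(11 + 8) = -3 + 1/19 = -56/19 ≈ -2.9474)
(-44 + k(9, L))² - 45462 = (-44 - 56/19)² - 45462 = (-892/19)² - 45462 = 795664/361 - 45462 = -15616118/361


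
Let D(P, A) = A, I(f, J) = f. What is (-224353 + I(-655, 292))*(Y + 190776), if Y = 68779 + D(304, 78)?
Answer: -58419502064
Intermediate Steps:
Y = 68857 (Y = 68779 + 78 = 68857)
(-224353 + I(-655, 292))*(Y + 190776) = (-224353 - 655)*(68857 + 190776) = -225008*259633 = -58419502064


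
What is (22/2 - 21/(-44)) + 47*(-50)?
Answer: -102895/44 ≈ -2338.5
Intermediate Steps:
(22/2 - 21/(-44)) + 47*(-50) = (22*(½) - 21*(-1/44)) - 2350 = (11 + 21/44) - 2350 = 505/44 - 2350 = -102895/44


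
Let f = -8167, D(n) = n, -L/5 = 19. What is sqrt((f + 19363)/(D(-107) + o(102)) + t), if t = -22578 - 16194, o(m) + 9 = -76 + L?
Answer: 6*I*sqrt(88800670)/287 ≈ 197.01*I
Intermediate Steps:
L = -95 (L = -5*19 = -95)
o(m) = -180 (o(m) = -9 + (-76 - 95) = -9 - 171 = -180)
t = -38772
sqrt((f + 19363)/(D(-107) + o(102)) + t) = sqrt((-8167 + 19363)/(-107 - 180) - 38772) = sqrt(11196/(-287) - 38772) = sqrt(11196*(-1/287) - 38772) = sqrt(-11196/287 - 38772) = sqrt(-11138760/287) = 6*I*sqrt(88800670)/287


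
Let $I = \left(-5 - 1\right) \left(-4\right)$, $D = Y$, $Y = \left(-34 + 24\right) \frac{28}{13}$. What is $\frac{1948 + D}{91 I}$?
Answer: $\frac{2087}{2366} \approx 0.88208$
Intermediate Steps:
$Y = - \frac{280}{13}$ ($Y = - 10 \cdot 28 \cdot \frac{1}{13} = \left(-10\right) \frac{28}{13} = - \frac{280}{13} \approx -21.538$)
$D = - \frac{280}{13} \approx -21.538$
$I = 24$ ($I = \left(-6\right) \left(-4\right) = 24$)
$\frac{1948 + D}{91 I} = \frac{1948 - \frac{280}{13}}{91 \cdot 24} = \frac{25044}{13 \cdot 2184} = \frac{25044}{13} \cdot \frac{1}{2184} = \frac{2087}{2366}$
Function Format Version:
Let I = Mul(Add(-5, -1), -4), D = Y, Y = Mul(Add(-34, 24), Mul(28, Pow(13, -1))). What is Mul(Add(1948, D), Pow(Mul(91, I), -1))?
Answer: Rational(2087, 2366) ≈ 0.88208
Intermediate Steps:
Y = Rational(-280, 13) (Y = Mul(-10, Mul(28, Rational(1, 13))) = Mul(-10, Rational(28, 13)) = Rational(-280, 13) ≈ -21.538)
D = Rational(-280, 13) ≈ -21.538
I = 24 (I = Mul(-6, -4) = 24)
Mul(Add(1948, D), Pow(Mul(91, I), -1)) = Mul(Add(1948, Rational(-280, 13)), Pow(Mul(91, 24), -1)) = Mul(Rational(25044, 13), Pow(2184, -1)) = Mul(Rational(25044, 13), Rational(1, 2184)) = Rational(2087, 2366)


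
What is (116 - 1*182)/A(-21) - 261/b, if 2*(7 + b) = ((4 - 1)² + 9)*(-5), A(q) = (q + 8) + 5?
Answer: 345/26 ≈ 13.269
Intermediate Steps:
A(q) = 13 + q (A(q) = (8 + q) + 5 = 13 + q)
b = -52 (b = -7 + (((4 - 1)² + 9)*(-5))/2 = -7 + ((3² + 9)*(-5))/2 = -7 + ((9 + 9)*(-5))/2 = -7 + (18*(-5))/2 = -7 + (½)*(-90) = -7 - 45 = -52)
(116 - 1*182)/A(-21) - 261/b = (116 - 1*182)/(13 - 21) - 261/(-52) = (116 - 182)/(-8) - 261*(-1/52) = -66*(-⅛) + 261/52 = 33/4 + 261/52 = 345/26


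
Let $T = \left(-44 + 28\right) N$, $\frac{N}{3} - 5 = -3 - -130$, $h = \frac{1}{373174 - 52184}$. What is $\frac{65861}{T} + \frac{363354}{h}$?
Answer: $\frac{738986690848699}{6336} \approx 1.1663 \cdot 10^{11}$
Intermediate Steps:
$h = \frac{1}{320990} \approx 3.1154 \cdot 10^{-6}$
$N = 396$ ($N = 15 + 3 \left(-3 - -130\right) = 15 + 3 \left(-3 + 130\right) = 15 + 3 \cdot 127 = 15 + 381 = 396$)
$T = -6336$ ($T = \left(-44 + 28\right) 396 = \left(-16\right) 396 = -6336$)
$\frac{65861}{T} + \frac{363354}{h} = \frac{65861}{-6336} + 363354 \frac{1}{\frac{1}{320990}} = 65861 \left(- \frac{1}{6336}\right) + 363354 \cdot 320990 = - \frac{65861}{6336} + 116633000460 = \frac{738986690848699}{6336}$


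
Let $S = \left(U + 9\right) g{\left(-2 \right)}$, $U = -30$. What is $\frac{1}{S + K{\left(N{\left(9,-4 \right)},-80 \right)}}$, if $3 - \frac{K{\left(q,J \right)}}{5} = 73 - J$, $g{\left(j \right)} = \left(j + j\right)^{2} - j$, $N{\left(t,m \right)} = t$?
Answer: $- \frac{1}{1128} \approx -0.00088653$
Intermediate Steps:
$g{\left(j \right)} = - j + 4 j^{2}$ ($g{\left(j \right)} = \left(2 j\right)^{2} - j = 4 j^{2} - j = - j + 4 j^{2}$)
$K{\left(q,J \right)} = -350 + 5 J$ ($K{\left(q,J \right)} = 15 - 5 \left(73 - J\right) = 15 + \left(-365 + 5 J\right) = -350 + 5 J$)
$S = -378$ ($S = \left(-30 + 9\right) \left(- 2 \left(-1 + 4 \left(-2\right)\right)\right) = - 21 \left(- 2 \left(-1 - 8\right)\right) = - 21 \left(\left(-2\right) \left(-9\right)\right) = \left(-21\right) 18 = -378$)
$\frac{1}{S + K{\left(N{\left(9,-4 \right)},-80 \right)}} = \frac{1}{-378 + \left(-350 + 5 \left(-80\right)\right)} = \frac{1}{-378 - 750} = \frac{1}{-1128} = - \frac{1}{1128}$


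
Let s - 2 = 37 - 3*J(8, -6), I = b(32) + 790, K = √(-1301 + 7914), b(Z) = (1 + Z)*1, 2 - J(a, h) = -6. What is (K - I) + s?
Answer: -808 + √6613 ≈ -726.68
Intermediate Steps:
J(a, h) = 8 (J(a, h) = 2 - 1*(-6) = 2 + 6 = 8)
b(Z) = 1 + Z
K = √6613 ≈ 81.320
I = 823 (I = (1 + 32) + 790 = 33 + 790 = 823)
s = 15 (s = 2 + (37 - 3*8) = 2 + (37 - 24) = 2 + 13 = 15)
(K - I) + s = (√6613 - 1*823) + 15 = (√6613 - 823) + 15 = (-823 + √6613) + 15 = -808 + √6613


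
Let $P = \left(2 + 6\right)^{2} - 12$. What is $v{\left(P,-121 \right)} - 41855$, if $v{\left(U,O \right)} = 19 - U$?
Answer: $-41888$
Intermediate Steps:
$P = 52$ ($P = 8^{2} - 12 = 64 - 12 = 52$)
$v{\left(P,-121 \right)} - 41855 = \left(19 - 52\right) - 41855 = -33 - 41855 = -41888$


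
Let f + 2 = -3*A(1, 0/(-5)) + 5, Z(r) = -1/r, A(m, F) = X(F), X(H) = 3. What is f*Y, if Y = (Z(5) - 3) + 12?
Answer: -264/5 ≈ -52.800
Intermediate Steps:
A(m, F) = 3
f = -6 (f = -2 + (-3*3 + 5) = -2 + (-9 + 5) = -2 - 4 = -6)
Y = 44/5 (Y = (-1/5 - 3) + 12 = -16/5 + 12 = 44/5 ≈ 8.8000)
f*Y = -6*44/5 = -264/5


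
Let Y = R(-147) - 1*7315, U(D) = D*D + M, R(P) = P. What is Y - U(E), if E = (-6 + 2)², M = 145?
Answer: -7863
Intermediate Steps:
E = 16 (E = (-4)² = 16)
U(D) = 145 + D² (U(D) = D*D + 145 = D² + 145 = 145 + D²)
Y = -7462 (Y = -147 - 1*7315 = -147 - 7315 = -7462)
Y - U(E) = -7462 - (145 + 16²) = -7462 - (145 + 256) = -7462 - 1*401 = -7462 - 401 = -7863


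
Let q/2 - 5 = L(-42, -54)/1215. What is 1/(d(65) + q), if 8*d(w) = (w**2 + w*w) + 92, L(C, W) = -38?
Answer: 4860/5237561 ≈ 0.00092791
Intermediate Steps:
d(w) = 23/2 + w**2/4 (d(w) = ((w**2 + w*w) + 92)/8 = ((w**2 + w**2) + 92)/8 = (2*w**2 + 92)/8 = (92 + 2*w**2)/8 = 23/2 + w**2/4)
q = 12074/1215 (q = 10 + 2*(-38/1215) = 10 - 76/1215 = 12074/1215 ≈ 9.9375)
1/(d(65) + q) = 1/((23/2 + (1/4)*65**2) + 12074/1215) = 1/((23/2 + (1/4)*4225) + 12074/1215) = 1/((23/2 + 4225/4) + 12074/1215) = 1/(4271/4 + 12074/1215) = 1/(5237561/4860) = 4860/5237561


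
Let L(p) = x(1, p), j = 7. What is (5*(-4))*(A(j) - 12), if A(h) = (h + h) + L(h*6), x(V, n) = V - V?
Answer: -40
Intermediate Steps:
x(V, n) = 0
L(p) = 0
A(h) = 2*h (A(h) = (h + h) + 0 = 2*h + 0 = 2*h)
(5*(-4))*(A(j) - 12) = (5*(-4))*(2*7 - 12) = -20*(14 - 12) = -20*2 = -40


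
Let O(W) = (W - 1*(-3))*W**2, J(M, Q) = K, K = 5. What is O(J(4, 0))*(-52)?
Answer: -10400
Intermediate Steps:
J(M, Q) = 5
O(W) = W**2*(3 + W) (O(W) = (W + 3)*W**2 = (3 + W)*W**2 = W**2*(3 + W))
O(J(4, 0))*(-52) = (5**2*(3 + 5))*(-52) = (25*8)*(-52) = 200*(-52) = -10400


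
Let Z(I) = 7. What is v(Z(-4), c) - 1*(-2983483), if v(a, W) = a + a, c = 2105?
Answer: 2983497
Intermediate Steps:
v(a, W) = 2*a
v(Z(-4), c) - 1*(-2983483) = 2*7 - 1*(-2983483) = 14 + 2983483 = 2983497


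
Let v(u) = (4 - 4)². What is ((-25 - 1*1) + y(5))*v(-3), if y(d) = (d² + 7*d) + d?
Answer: 0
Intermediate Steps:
y(d) = d² + 8*d
v(u) = 0 (v(u) = 0² = 0)
((-25 - 1*1) + y(5))*v(-3) = ((-25 - 1*1) + 5*(8 + 5))*0 = ((-25 - 1) + 5*13)*0 = (-26 + 65)*0 = 39*0 = 0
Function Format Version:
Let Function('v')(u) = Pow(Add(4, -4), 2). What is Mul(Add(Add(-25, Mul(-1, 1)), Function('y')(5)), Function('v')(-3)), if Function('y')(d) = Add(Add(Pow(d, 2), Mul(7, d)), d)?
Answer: 0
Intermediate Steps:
Function('y')(d) = Add(Pow(d, 2), Mul(8, d))
Function('v')(u) = 0 (Function('v')(u) = Pow(0, 2) = 0)
Mul(Add(Add(-25, Mul(-1, 1)), Function('y')(5)), Function('v')(-3)) = Mul(Add(Add(-25, Mul(-1, 1)), Mul(5, Add(8, 5))), 0) = Mul(Add(Add(-25, -1), Mul(5, 13)), 0) = Mul(Add(-26, 65), 0) = Mul(39, 0) = 0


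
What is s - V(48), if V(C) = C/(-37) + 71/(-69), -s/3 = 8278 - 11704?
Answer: 26245673/2553 ≈ 10280.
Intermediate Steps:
s = 10278 (s = -3*(8278 - 11704) = -3*(-3426) = 10278)
V(C) = -71/69 - C/37 (V(C) = C*(-1/37) + 71*(-1/69) = -C/37 - 71/69 = -71/69 - C/37)
s - V(48) = 10278 - (-71/69 - 1/37*48) = 10278 - (-71/69 - 48/37) = 10278 - 1*(-5939/2553) = 10278 + 5939/2553 = 26245673/2553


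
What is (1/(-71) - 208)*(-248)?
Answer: 3662712/71 ≈ 51588.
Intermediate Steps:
(1/(-71) - 208)*(-248) = (-1/71 - 208)*(-248) = -14769/71*(-248) = 3662712/71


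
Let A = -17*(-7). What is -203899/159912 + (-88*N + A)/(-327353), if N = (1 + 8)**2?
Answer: -65626126139/52347672936 ≈ -1.2537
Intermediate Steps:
N = 81 (N = 9**2 = 81)
A = 119
-203899/159912 + (-88*N + A)/(-327353) = -203899/159912 + (-88*81 + 119)/(-327353) = -203899*1/159912 + (-7128 + 119)*(-1/327353) = -203899/159912 - 7009*(-1/327353) = -203899/159912 + 7009/327353 = -65626126139/52347672936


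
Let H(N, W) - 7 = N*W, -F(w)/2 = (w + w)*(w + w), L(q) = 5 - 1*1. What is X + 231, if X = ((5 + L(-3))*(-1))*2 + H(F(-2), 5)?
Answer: 60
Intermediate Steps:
L(q) = 4 (L(q) = 5 - 1 = 4)
F(w) = -8*w² (F(w) = -2*(w + w)*(w + w) = -2*2*w*2*w = -8*w²)
H(N, W) = 7 + N*W
X = -171 (X = ((5 + 4)*(-1))*2 + (7 - 8*(-2)²*5) = (9*(-1))*2 + (7 - 8*4*5) = -9*2 + (7 - 32*5) = -18 + (7 - 160) = -18 - 153 = -171)
X + 231 = -171 + 231 = 60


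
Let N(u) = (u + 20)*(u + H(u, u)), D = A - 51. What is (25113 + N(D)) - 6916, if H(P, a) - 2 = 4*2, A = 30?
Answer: 18208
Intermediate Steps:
H(P, a) = 10 (H(P, a) = 2 + 4*2 = 2 + 8 = 10)
D = -21 (D = 30 - 51 = -21)
N(u) = (10 + u)*(20 + u) (N(u) = (u + 20)*(u + 10) = (20 + u)*(10 + u) = (10 + u)*(20 + u))
(25113 + N(D)) - 6916 = (25113 + (200 + (-21)² + 30*(-21))) - 6916 = (25113 + (200 + 441 - 630)) - 6916 = (25113 + 11) - 6916 = 25124 - 6916 = 18208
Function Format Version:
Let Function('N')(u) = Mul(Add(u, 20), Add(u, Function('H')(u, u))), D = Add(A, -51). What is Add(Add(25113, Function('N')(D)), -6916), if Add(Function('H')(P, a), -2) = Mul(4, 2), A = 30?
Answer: 18208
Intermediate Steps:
Function('H')(P, a) = 10 (Function('H')(P, a) = Add(2, Mul(4, 2)) = Add(2, 8) = 10)
D = -21 (D = Add(30, -51) = -21)
Function('N')(u) = Mul(Add(10, u), Add(20, u)) (Function('N')(u) = Mul(Add(u, 20), Add(u, 10)) = Mul(Add(20, u), Add(10, u)) = Mul(Add(10, u), Add(20, u)))
Add(Add(25113, Function('N')(D)), -6916) = Add(Add(25113, Add(200, Pow(-21, 2), Mul(30, -21))), -6916) = Add(Add(25113, Add(200, 441, -630)), -6916) = Add(Add(25113, 11), -6916) = Add(25124, -6916) = 18208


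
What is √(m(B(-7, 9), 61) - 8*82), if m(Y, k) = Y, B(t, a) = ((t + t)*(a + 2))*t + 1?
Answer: 3*√47 ≈ 20.567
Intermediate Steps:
B(t, a) = 1 + 2*t²*(2 + a) (B(t, a) = ((2*t)*(2 + a))*t + 1 = (2*t*(2 + a))*t + 1 = 2*t²*(2 + a) + 1 = 1 + 2*t²*(2 + a))
√(m(B(-7, 9), 61) - 8*82) = √((1 + 4*(-7)² + 2*9*(-7)²) - 8*82) = √((1 + 4*49 + 2*9*49) - 656) = √((1 + 196 + 882) - 656) = √(1079 - 656) = √423 = 3*√47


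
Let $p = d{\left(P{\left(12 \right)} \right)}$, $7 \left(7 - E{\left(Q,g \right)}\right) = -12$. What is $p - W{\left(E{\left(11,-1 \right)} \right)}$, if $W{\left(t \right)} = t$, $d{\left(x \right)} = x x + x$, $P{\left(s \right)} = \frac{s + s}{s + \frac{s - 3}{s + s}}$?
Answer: $- \frac{22973}{7623} \approx -3.0136$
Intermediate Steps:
$P{\left(s \right)} = \frac{2 s}{s + \frac{-3 + s}{2 s}}$
$E{\left(Q,g \right)} = \frac{61}{7}$ ($E{\left(Q,g \right)} = 7 - - \frac{12}{7} = 7 + \frac{12}{7} = \frac{61}{7}$)
$d{\left(x \right)} = x + x^{2}$ ($d{\left(x \right)} = x^{2} + x = x + x^{2}$)
$p = \frac{6208}{1089}$ ($p = \frac{4 \cdot 12^{2}}{-3 + 12 + 2 \cdot 12^{2}} \left(1 + \frac{4 \cdot 12^{2}}{-3 + 12 + 2 \cdot 12^{2}}\right) = 4 \cdot 144 \frac{1}{-3 + 12 + 2 \cdot 144} \left(1 + 4 \cdot 144 \frac{1}{-3 + 12 + 2 \cdot 144}\right) = 4 \cdot 144 \frac{1}{-3 + 12 + 288} \left(1 + 4 \cdot 144 \frac{1}{-3 + 12 + 288}\right) = 4 \cdot 144 \cdot \frac{1}{297} \left(1 + 4 \cdot 144 \cdot \frac{1}{297}\right) = \frac{64 \left(1 + \frac{64}{33}\right)}{33} = \frac{64}{33} \cdot \frac{97}{33} = \frac{6208}{1089} \approx 5.7006$)
$p - W{\left(E{\left(11,-1 \right)} \right)} = \frac{6208}{1089} - \frac{61}{7} = - \frac{22973}{7623}$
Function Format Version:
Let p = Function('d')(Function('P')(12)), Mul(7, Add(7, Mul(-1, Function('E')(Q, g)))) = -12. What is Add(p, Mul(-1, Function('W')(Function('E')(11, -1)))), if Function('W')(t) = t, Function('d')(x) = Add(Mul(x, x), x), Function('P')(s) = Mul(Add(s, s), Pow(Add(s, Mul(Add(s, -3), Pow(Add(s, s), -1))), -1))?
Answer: Rational(-22973, 7623) ≈ -3.0136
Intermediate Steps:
Function('P')(s) = Mul(2, s, Pow(Add(s, Mul(Rational(1, 2), Pow(s, -1), Add(-3, s))), -1)) (Function('P')(s) = Mul(Mul(2, s), Pow(Add(s, Mul(Add(-3, s), Pow(Mul(2, s), -1))), -1)) = Mul(Mul(2, s), Pow(Add(s, Mul(Add(-3, s), Mul(Rational(1, 2), Pow(s, -1)))), -1)) = Mul(Mul(2, s), Pow(Add(s, Mul(Rational(1, 2), Pow(s, -1), Add(-3, s))), -1)) = Mul(2, s, Pow(Add(s, Mul(Rational(1, 2), Pow(s, -1), Add(-3, s))), -1)))
Function('E')(Q, g) = Rational(61, 7) (Function('E')(Q, g) = Add(7, Mul(Rational(-1, 7), -12)) = Add(7, Rational(12, 7)) = Rational(61, 7))
Function('d')(x) = Add(x, Pow(x, 2)) (Function('d')(x) = Add(Pow(x, 2), x) = Add(x, Pow(x, 2)))
p = Rational(6208, 1089) (p = Mul(Mul(4, Pow(12, 2), Pow(Add(-3, 12, Mul(2, Pow(12, 2))), -1)), Add(1, Mul(4, Pow(12, 2), Pow(Add(-3, 12, Mul(2, Pow(12, 2))), -1)))) = Mul(Mul(4, 144, Pow(Add(-3, 12, Mul(2, 144)), -1)), Add(1, Mul(4, 144, Pow(Add(-3, 12, Mul(2, 144)), -1)))) = Mul(Mul(4, 144, Pow(Add(-3, 12, 288), -1)), Add(1, Mul(4, 144, Pow(Add(-3, 12, 288), -1)))) = Mul(Mul(4, 144, Pow(297, -1)), Add(1, Mul(4, 144, Pow(297, -1)))) = Mul(Mul(4, 144, Rational(1, 297)), Add(1, Mul(4, 144, Rational(1, 297)))) = Mul(Rational(64, 33), Add(1, Rational(64, 33))) = Mul(Rational(64, 33), Rational(97, 33)) = Rational(6208, 1089) ≈ 5.7006)
Add(p, Mul(-1, Function('W')(Function('E')(11, -1)))) = Add(Rational(6208, 1089), Mul(-1, Rational(61, 7))) = Add(Rational(6208, 1089), Rational(-61, 7)) = Rational(-22973, 7623)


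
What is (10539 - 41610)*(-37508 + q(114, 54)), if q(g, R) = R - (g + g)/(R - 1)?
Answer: 61684945590/53 ≈ 1.1639e+9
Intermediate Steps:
q(g, R) = R - 2*g/(-1 + R)
(10539 - 41610)*(-37508 + q(114, 54)) = (10539 - 41610)*(-37508 + (54**2 - 1*54 - 2*114)/(-1 + 54)) = -31071*(-37508 + (2916 - 54 - 228)/53) = -31071*(-37508 + (1/53)*2634) = -31071*(-37508 + 2634/53) = -31071*(-1985290/53) = 61684945590/53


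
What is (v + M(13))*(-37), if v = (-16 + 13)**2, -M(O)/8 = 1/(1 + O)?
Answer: -2183/7 ≈ -311.86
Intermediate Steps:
M(O) = -8/(1 + O)
v = 9 (v = (-3)**2 = 9)
(v + M(13))*(-37) = (9 - 8/(1 + 13))*(-37) = (9 - 8/14)*(-37) = (9 - 8*1/14)*(-37) = (9 - 4/7)*(-37) = (59/7)*(-37) = -2183/7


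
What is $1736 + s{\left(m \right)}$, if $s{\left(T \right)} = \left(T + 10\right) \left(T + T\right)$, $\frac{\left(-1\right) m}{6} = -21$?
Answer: $36008$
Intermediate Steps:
$m = 126$ ($m = \left(-6\right) \left(-21\right) = 126$)
$s{\left(T \right)} = 2 T \left(10 + T\right)$ ($s{\left(T \right)} = \left(10 + T\right) 2 T = 2 T \left(10 + T\right)$)
$1736 + s{\left(m \right)} = 1736 + 2 \cdot 126 \left(10 + 126\right) = 1736 + 2 \cdot 126 \cdot 136 = 1736 + 34272 = 36008$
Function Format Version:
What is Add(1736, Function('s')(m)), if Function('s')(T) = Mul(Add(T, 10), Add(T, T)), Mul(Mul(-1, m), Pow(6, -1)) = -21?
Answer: 36008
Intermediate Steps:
m = 126 (m = Mul(-6, -21) = 126)
Function('s')(T) = Mul(2, T, Add(10, T)) (Function('s')(T) = Mul(Add(10, T), Mul(2, T)) = Mul(2, T, Add(10, T)))
Add(1736, Function('s')(m)) = Add(1736, Mul(2, 126, Add(10, 126))) = Add(1736, Mul(2, 126, 136)) = Add(1736, 34272) = 36008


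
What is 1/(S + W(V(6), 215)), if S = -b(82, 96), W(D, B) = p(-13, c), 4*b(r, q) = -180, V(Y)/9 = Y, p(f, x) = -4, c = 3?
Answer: 1/41 ≈ 0.024390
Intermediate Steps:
V(Y) = 9*Y
b(r, q) = -45 (b(r, q) = (1/4)*(-180) = -45)
W(D, B) = -4
S = 45 (S = -1*(-45) = 45)
1/(S + W(V(6), 215)) = 1/(45 - 4) = 1/41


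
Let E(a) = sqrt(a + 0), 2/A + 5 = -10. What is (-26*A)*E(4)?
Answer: 104/15 ≈ 6.9333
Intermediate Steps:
A = -2/15 (A = 2/(-5 - 10) = 2/(-15) = 2*(-1/15) = -2/15 ≈ -0.13333)
E(a) = sqrt(a)
(-26*A)*E(4) = (-26*(-2/15))*sqrt(4) = (52/15)*2 = 104/15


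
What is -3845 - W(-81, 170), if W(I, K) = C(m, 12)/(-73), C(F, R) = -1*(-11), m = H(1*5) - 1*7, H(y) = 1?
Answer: -280674/73 ≈ -3844.8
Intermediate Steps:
m = -6 (m = 1 - 1*7 = 1 - 7 = -6)
C(F, R) = 11
W(I, K) = -11/73 (W(I, K) = 11/(-73) = 11*(-1/73) = -11/73)
-3845 - W(-81, 170) = -3845 - 1*(-11/73) = -3845 + 11/73 = -280674/73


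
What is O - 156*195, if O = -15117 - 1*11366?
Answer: -56903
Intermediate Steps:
O = -26483 (O = -15117 - 11366 = -26483)
O - 156*195 = -26483 - 156*195 = -26483 - 30420 = -56903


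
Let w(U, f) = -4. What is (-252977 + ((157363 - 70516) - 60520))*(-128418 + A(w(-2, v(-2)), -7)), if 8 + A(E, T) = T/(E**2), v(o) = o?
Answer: 232862816475/8 ≈ 2.9108e+10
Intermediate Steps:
A(E, T) = -8 + T/E**2 (A(E, T) = -8 + T/(E**2) = -8 + T/E**2)
(-252977 + ((157363 - 70516) - 60520))*(-128418 + A(w(-2, v(-2)), -7)) = (-252977 + ((157363 - 70516) - 60520))*(-128418 + (-8 - 7/(-4)**2)) = (-252977 + (86847 - 60520))*(-128418 + (-8 - 7*1/16)) = (-252977 + 26327)*(-128418 + (-8 - 7/16)) = -226650*(-128418 - 135/16) = -226650*(-2054823/16) = 232862816475/8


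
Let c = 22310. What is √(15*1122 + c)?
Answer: 2*√9785 ≈ 197.84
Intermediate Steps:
√(15*1122 + c) = √(15*1122 + 22310) = √(16830 + 22310) = √39140 = 2*√9785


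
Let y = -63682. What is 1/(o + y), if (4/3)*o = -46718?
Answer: -2/197441 ≈ -1.0130e-5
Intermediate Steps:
o = -70077/2 (o = (¾)*(-46718) = -70077/2 ≈ -35039.)
1/(o + y) = 1/(-70077/2 - 63682) = 1/(-197441/2) = -2/197441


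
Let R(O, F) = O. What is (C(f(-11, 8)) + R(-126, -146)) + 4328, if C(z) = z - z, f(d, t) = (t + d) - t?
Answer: 4202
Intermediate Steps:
f(d, t) = d (f(d, t) = (d + t) - t = d)
C(z) = 0
(C(f(-11, 8)) + R(-126, -146)) + 4328 = (0 - 126) + 4328 = -126 + 4328 = 4202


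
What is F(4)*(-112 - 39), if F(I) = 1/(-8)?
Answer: 151/8 ≈ 18.875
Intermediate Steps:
F(I) = -⅛
F(4)*(-112 - 39) = -(-112 - 39)/8 = -⅛*(-151) = 151/8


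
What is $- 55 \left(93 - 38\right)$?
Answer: $-3025$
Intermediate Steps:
$- 55 \left(93 - 38\right) = \left(-55\right) 55 = -3025$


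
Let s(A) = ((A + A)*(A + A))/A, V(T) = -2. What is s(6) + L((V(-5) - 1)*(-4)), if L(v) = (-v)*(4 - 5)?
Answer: 36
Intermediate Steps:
s(A) = 4*A (s(A) = ((2*A)*(2*A))/A = (4*A²)/A = 4*A)
L(v) = v (L(v) = -v*(-1) = v)
s(6) + L((V(-5) - 1)*(-4)) = 4*6 + (-2 - 1)*(-4) = 24 - 3*(-4) = 24 + 12 = 36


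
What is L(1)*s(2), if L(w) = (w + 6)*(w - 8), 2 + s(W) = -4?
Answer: 294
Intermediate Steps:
s(W) = -6 (s(W) = -2 - 4 = -6)
L(w) = (-8 + w)*(6 + w) (L(w) = (6 + w)*(-8 + w) = (-8 + w)*(6 + w))
L(1)*s(2) = (-48 + 1² - 2*1)*(-6) = (-48 + 1 - 2)*(-6) = -49*(-6) = 294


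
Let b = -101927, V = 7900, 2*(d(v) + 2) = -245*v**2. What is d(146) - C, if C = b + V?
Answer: -2517185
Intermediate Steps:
d(v) = -2 - 245*v**2/2 (d(v) = -2 + (-245*v**2)/2 = -2 - 245*v**2/2)
C = -94027 (C = -101927 + 7900 = -94027)
d(146) - C = (-2 - 245/2*146**2) - 1*(-94027) = (-2 - 245/2*21316) + 94027 = (-2 - 2611210) + 94027 = -2611212 + 94027 = -2517185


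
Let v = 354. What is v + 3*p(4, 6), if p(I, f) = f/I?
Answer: 717/2 ≈ 358.50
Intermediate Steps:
v + 3*p(4, 6) = 354 + 3*(6/4) = 354 + 3*(6*(¼)) = 354 + 3*(3/2) = 354 + 9/2 = 717/2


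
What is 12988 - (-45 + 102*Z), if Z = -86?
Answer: 21805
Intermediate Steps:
12988 - (-45 + 102*Z) = 12988 - (-45 + 102*(-86)) = 12988 - (-45 - 8772) = 12988 - 1*(-8817) = 12988 + 8817 = 21805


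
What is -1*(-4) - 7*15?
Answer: -101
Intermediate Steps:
-1*(-4) - 7*15 = 4 - 105 = -101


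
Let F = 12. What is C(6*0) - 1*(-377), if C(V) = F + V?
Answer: 389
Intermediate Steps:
C(V) = 12 + V
C(6*0) - 1*(-377) = (12 + 6*0) - 1*(-377) = (12 + 0) + 377 = 12 + 377 = 389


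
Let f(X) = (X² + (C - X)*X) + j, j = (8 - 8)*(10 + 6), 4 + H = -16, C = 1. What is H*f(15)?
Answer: -300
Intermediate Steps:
H = -20 (H = -4 - 16 = -20)
j = 0 (j = 0*16 = 0)
f(X) = X² + X*(1 - X) (f(X) = (X² + (1 - X)*X) + 0 = (X² + X*(1 - X)) + 0 = X² + X*(1 - X))
H*f(15) = -20*15 = -300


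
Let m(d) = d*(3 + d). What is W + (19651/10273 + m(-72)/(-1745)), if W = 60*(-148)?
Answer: -159203044069/17926385 ≈ -8880.9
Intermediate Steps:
W = -8880
W + (19651/10273 + m(-72)/(-1745)) = -8880 + (19651/10273 - 72*(3 - 72)/(-1745)) = -8880 + (19651*(1/10273) - 72*(-69)*(-1/1745)) = -8880 + (19651/10273 + 4968*(-1/1745)) = -8880 + (19651/10273 - 4968/1745) = -8880 - 16745269/17926385 = -159203044069/17926385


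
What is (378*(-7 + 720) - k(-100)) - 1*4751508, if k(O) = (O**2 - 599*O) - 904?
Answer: -4550990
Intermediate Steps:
k(O) = -904 + O**2 - 599*O
(378*(-7 + 720) - k(-100)) - 1*4751508 = (378*(-7 + 720) - (-904 + (-100)**2 - 599*(-100))) - 1*4751508 = (378*713 - (-904 + 10000 + 59900)) - 4751508 = (269514 - 1*68996) - 4751508 = (269514 - 68996) - 4751508 = 200518 - 4751508 = -4550990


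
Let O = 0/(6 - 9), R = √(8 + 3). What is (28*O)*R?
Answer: 0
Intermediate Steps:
R = √11 ≈ 3.3166
O = 0 (O = 0/(-3) = -⅓*0 = 0)
(28*O)*R = (28*0)*√11 = 0*√11 = 0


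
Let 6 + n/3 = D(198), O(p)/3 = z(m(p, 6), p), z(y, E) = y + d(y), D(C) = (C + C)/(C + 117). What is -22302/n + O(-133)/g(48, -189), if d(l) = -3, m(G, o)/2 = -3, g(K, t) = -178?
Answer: 23159151/14774 ≈ 1567.6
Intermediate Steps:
m(G, o) = -6 (m(G, o) = 2*(-3) = -6)
D(C) = 2*C/(117 + C) (D(C) = (2*C)/(117 + C) = 2*C/(117 + C))
z(y, E) = -3 + y (z(y, E) = y - 3 = -3 + y)
O(p) = -27 (O(p) = 3*(-3 - 6) = 3*(-9) = -27)
n = -498/35 (n = -18 + 3*(2*198/(117 + 198)) = -18 + 3*(2*198/315) = -18 + 3*(2*198*(1/315)) = -18 + 3*(44/35) = -18 + 132/35 = -498/35 ≈ -14.229)
-22302/n + O(-133)/g(48, -189) = -22302/(-498/35) - 27/(-178) = -22302*(-35/498) - 27*(-1/178) = 130095/83 + 27/178 = 23159151/14774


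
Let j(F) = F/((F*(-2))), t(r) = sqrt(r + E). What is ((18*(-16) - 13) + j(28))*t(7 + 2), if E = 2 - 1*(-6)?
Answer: -603*sqrt(17)/2 ≈ -1243.1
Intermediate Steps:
E = 8 (E = 2 + 6 = 8)
t(r) = sqrt(8 + r) (t(r) = sqrt(r + 8) = sqrt(8 + r))
j(F) = -1/2 (j(F) = F/((-2*F)) = F*(-1/(2*F)) = -1/2)
((18*(-16) - 13) + j(28))*t(7 + 2) = ((18*(-16) - 13) - 1/2)*sqrt(8 + (7 + 2)) = ((-288 - 13) - 1/2)*sqrt(8 + 9) = (-301 - 1/2)*sqrt(17) = -603*sqrt(17)/2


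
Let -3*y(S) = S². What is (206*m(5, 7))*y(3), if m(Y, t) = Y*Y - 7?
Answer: -11124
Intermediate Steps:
y(S) = -S²/3
m(Y, t) = -7 + Y² (m(Y, t) = Y² - 7 = -7 + Y²)
(206*m(5, 7))*y(3) = (206*(-7 + 5²))*(-⅓*3²) = (206*(-7 + 25))*(-⅓*9) = (206*18)*(-3) = 3708*(-3) = -11124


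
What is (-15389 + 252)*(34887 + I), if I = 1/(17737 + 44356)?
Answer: -32790352053404/62093 ≈ -5.2808e+8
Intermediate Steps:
I = 1/62093 ≈ 1.6105e-5
(-15389 + 252)*(34887 + I) = (-15389 + 252)*(34887 + 1/62093) = -15137*2166238492/62093 = -32790352053404/62093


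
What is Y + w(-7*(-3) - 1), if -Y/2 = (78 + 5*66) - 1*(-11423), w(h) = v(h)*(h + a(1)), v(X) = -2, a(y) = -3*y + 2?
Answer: -23700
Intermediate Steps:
a(y) = 2 - 3*y
w(h) = 2 - 2*h (w(h) = -2*(h + (2 - 3*1)) = -2*(h + (2 - 3)) = -2*(h - 1) = -2*(-1 + h) = 2 - 2*h)
Y = -23662 (Y = -2*((78 + 5*66) - 1*(-11423)) = -2*((78 + 330) + 11423) = -2*(408 + 11423) = -2*11831 = -23662)
Y + w(-7*(-3) - 1) = -23662 + (2 - 2*(-7*(-3) - 1)) = -23662 + (2 - 2*(21 - 1)) = -23662 + (2 - 2*20) = -23662 + (2 - 40) = -23662 - 38 = -23700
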